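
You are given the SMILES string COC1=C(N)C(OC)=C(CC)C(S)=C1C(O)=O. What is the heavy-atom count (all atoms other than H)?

Every atom symbol written in the SMILES (organic subset) is one heavy atom; implicit H are not written.
Heavy atoms by element → C:11, N:1, O:4, S:1.
Total: 17.

17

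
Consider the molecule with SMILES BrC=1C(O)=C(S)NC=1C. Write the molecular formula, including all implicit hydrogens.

Walk through each heavy atom and fill implicit hydrogens from standard valence (C 4, N 3, O 2, S 2, halogen 1):
  atom 1: Br (halogen, monovalent) → 0 H
  atom 2: C, bond orders sum to 4 (valence 4) → 0 H
  atom 3: C, bond orders sum to 4 (valence 4) → 0 H
  atom 4: O, bond orders sum to 1 (valence 2) → 1 H
  atom 5: C, bond orders sum to 4 (valence 4) → 0 H
  atom 6: S, bond orders sum to 1 (valence 2) → 1 H
  atom 7: N, bond orders sum to 2 (valence 3) → 1 H
  atom 8: C, bond orders sum to 4 (valence 4) → 0 H
  atom 9: C, bond orders sum to 1 (valence 4) → 3 H
Totals → C:5, H:6, Br:1, N:1, O:1, S:1.
In Hill order: C5H6BrNOS.

C5H6BrNOS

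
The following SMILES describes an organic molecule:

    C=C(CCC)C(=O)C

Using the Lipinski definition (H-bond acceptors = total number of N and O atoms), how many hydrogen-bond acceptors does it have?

1

N atoms: 0; O atoms: 1.
Lipinski HBA = 0 + 1 = 1.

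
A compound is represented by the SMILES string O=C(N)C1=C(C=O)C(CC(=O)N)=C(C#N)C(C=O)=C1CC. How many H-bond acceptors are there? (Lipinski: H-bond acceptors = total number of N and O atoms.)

N atoms: 3; O atoms: 4.
Lipinski HBA = 3 + 4 = 7.

7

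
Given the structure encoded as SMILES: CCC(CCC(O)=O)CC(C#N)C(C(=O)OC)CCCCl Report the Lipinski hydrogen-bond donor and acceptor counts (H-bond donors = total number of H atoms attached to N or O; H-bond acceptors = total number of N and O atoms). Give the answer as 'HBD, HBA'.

Donors: find every N or O and count the H atoms it carries.
  atom 7 (O): bond orders sum to 1 → 1 H
  atom 8 (O): bond orders sum to 2 → 0 H
  atom 12 (N): bond orders sum to 3 → 0 H
  atom 15 (O): bond orders sum to 2 → 0 H
  atom 16 (O): bond orders sum to 2 → 0 H
Lipinski HBD = 1.
Acceptors: N atoms = 1, O atoms = 4 → HBA = 5.

1, 5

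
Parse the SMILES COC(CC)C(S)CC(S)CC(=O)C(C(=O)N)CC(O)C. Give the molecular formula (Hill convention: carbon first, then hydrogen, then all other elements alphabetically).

Walk through each heavy atom and fill implicit hydrogens from standard valence (C 4, N 3, O 2, S 2, halogen 1):
  atom 1: C, bond orders sum to 1 (valence 4) → 3 H
  atom 2: O, bond orders sum to 2 (valence 2) → 0 H
  atom 3: C, bond orders sum to 3 (valence 4) → 1 H
  atom 4: C, bond orders sum to 2 (valence 4) → 2 H
  atom 5: C, bond orders sum to 1 (valence 4) → 3 H
  atom 6: C, bond orders sum to 3 (valence 4) → 1 H
  atom 7: S, bond orders sum to 1 (valence 2) → 1 H
  atom 8: C, bond orders sum to 2 (valence 4) → 2 H
  atom 9: C, bond orders sum to 3 (valence 4) → 1 H
  atom 10: S, bond orders sum to 1 (valence 2) → 1 H
  atom 11: C, bond orders sum to 2 (valence 4) → 2 H
  atom 12: C, bond orders sum to 4 (valence 4) → 0 H
  atom 13: O, bond orders sum to 2 (valence 2) → 0 H
  atom 14: C, bond orders sum to 3 (valence 4) → 1 H
  atom 15: C, bond orders sum to 4 (valence 4) → 0 H
  atom 16: O, bond orders sum to 2 (valence 2) → 0 H
  atom 17: N, bond orders sum to 1 (valence 3) → 2 H
  atom 18: C, bond orders sum to 2 (valence 4) → 2 H
  atom 19: C, bond orders sum to 3 (valence 4) → 1 H
  atom 20: O, bond orders sum to 1 (valence 2) → 1 H
  atom 21: C, bond orders sum to 1 (valence 4) → 3 H
Totals → C:14, H:27, N:1, O:4, S:2.

C14H27NO4S2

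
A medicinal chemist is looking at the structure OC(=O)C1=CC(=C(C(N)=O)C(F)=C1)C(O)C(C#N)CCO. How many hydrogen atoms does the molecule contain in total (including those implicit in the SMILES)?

Walk through each heavy atom and fill implicit hydrogens from standard valence (C 4, N 3, O 2, S 2, halogen 1):
  atom 1: O, bond orders sum to 1 (valence 2) → 1 H
  atom 2: C, bond orders sum to 4 (valence 4) → 0 H
  atom 3: O, bond orders sum to 2 (valence 2) → 0 H
  atom 4: C, bond orders sum to 4 (valence 4) → 0 H
  atom 5: C, bond orders sum to 3 (valence 4) → 1 H
  atom 6: C, bond orders sum to 4 (valence 4) → 0 H
  atom 7: C, bond orders sum to 4 (valence 4) → 0 H
  atom 8: C, bond orders sum to 4 (valence 4) → 0 H
  atom 9: N, bond orders sum to 1 (valence 3) → 2 H
  atom 10: O, bond orders sum to 2 (valence 2) → 0 H
  atom 11: C, bond orders sum to 4 (valence 4) → 0 H
  atom 12: F (halogen, monovalent) → 0 H
  atom 13: C, bond orders sum to 3 (valence 4) → 1 H
  atom 14: C, bond orders sum to 3 (valence 4) → 1 H
  atom 15: O, bond orders sum to 1 (valence 2) → 1 H
  atom 16: C, bond orders sum to 3 (valence 4) → 1 H
  atom 17: C, bond orders sum to 4 (valence 4) → 0 H
  atom 18: N, bond orders sum to 3 (valence 3) → 0 H
  atom 19: C, bond orders sum to 2 (valence 4) → 2 H
  atom 20: C, bond orders sum to 2 (valence 4) → 2 H
  atom 21: O, bond orders sum to 1 (valence 2) → 1 H
Total hydrogens: 13.

13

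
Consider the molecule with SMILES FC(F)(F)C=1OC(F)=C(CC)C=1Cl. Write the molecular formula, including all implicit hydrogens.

C7H5ClF4O

Walk through each heavy atom and fill implicit hydrogens from standard valence (C 4, N 3, O 2, S 2, halogen 1):
  atom 1: F (halogen, monovalent) → 0 H
  atom 2: C, bond orders sum to 4 (valence 4) → 0 H
  atom 3: F (halogen, monovalent) → 0 H
  atom 4: F (halogen, monovalent) → 0 H
  atom 5: C, bond orders sum to 4 (valence 4) → 0 H
  atom 6: O, bond orders sum to 2 (valence 2) → 0 H
  atom 7: C, bond orders sum to 4 (valence 4) → 0 H
  atom 8: F (halogen, monovalent) → 0 H
  atom 9: C, bond orders sum to 4 (valence 4) → 0 H
  atom 10: C, bond orders sum to 2 (valence 4) → 2 H
  atom 11: C, bond orders sum to 1 (valence 4) → 3 H
  atom 12: C, bond orders sum to 4 (valence 4) → 0 H
  atom 13: Cl (halogen, monovalent) → 0 H
Totals → C:7, H:5, Cl:1, F:4, O:1.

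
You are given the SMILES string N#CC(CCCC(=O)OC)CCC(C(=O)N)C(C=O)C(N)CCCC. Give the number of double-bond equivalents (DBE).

Molecular formula: C18H31N3O4.
DoU = (2C + 2 + N − H − X) / 2, where X is the halogen count and O/S are ignored.
    = (2·18 + 2 + 3 − 31 − 0) / 2 = 10 / 2 = 5.

5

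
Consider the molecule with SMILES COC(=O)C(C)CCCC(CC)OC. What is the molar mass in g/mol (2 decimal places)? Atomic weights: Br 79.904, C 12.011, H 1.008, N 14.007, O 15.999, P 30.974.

202.29 g/mol

First, the molecular formula is C11H22O3 (counting implicit H from valence).
  C: 11 × 12.011 = 132.121
  H: 22 × 1.008 = 22.176
  O: 3 × 15.999 = 47.997
Sum: 11×12.011 + 22×1.008 + 3×15.999 = 202.294 → 202.29 g/mol.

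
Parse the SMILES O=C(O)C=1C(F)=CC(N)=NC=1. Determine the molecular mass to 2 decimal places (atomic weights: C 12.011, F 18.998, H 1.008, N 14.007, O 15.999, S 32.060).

156.12 g/mol

First, the molecular formula is C6H5FN2O2 (counting implicit H from valence).
  C: 6 × 12.011 = 72.066
  F: 1 × 18.998 = 18.998
  H: 5 × 1.008 = 5.040
  N: 2 × 14.007 = 28.014
  O: 2 × 15.999 = 31.998
Sum: 6×12.011 + 1×18.998 + 5×1.008 + 2×14.007 + 2×15.999 = 156.116 → 156.12 g/mol.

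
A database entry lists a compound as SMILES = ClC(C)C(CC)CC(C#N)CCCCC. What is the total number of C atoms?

13

Count every carbon token in the SMILES (each C, including those in ring-closure positions and inside branches).
Carbon count: 13.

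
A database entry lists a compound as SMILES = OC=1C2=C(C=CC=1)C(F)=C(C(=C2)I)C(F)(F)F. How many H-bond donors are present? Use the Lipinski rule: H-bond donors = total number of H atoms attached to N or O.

Donors: find every N or O and count the H atoms it carries.
  atom 1 (O): bond orders sum to 1 → 1 H
Lipinski HBD = 1.

1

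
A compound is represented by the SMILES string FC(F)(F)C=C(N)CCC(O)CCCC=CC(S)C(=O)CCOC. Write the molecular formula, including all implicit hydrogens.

Walk through each heavy atom and fill implicit hydrogens from standard valence (C 4, N 3, O 2, S 2, halogen 1):
  atom 1: F (halogen, monovalent) → 0 H
  atom 2: C, bond orders sum to 4 (valence 4) → 0 H
  atom 3: F (halogen, monovalent) → 0 H
  atom 4: F (halogen, monovalent) → 0 H
  atom 5: C, bond orders sum to 3 (valence 4) → 1 H
  atom 6: C, bond orders sum to 4 (valence 4) → 0 H
  atom 7: N, bond orders sum to 1 (valence 3) → 2 H
  atom 8: C, bond orders sum to 2 (valence 4) → 2 H
  atom 9: C, bond orders sum to 2 (valence 4) → 2 H
  atom 10: C, bond orders sum to 3 (valence 4) → 1 H
  atom 11: O, bond orders sum to 1 (valence 2) → 1 H
  atom 12: C, bond orders sum to 2 (valence 4) → 2 H
  atom 13: C, bond orders sum to 2 (valence 4) → 2 H
  atom 14: C, bond orders sum to 2 (valence 4) → 2 H
  atom 15: C, bond orders sum to 3 (valence 4) → 1 H
  atom 16: C, bond orders sum to 3 (valence 4) → 1 H
  atom 17: C, bond orders sum to 3 (valence 4) → 1 H
  atom 18: S, bond orders sum to 1 (valence 2) → 1 H
  atom 19: C, bond orders sum to 4 (valence 4) → 0 H
  atom 20: O, bond orders sum to 2 (valence 2) → 0 H
  atom 21: C, bond orders sum to 2 (valence 4) → 2 H
  atom 22: C, bond orders sum to 2 (valence 4) → 2 H
  atom 23: O, bond orders sum to 2 (valence 2) → 0 H
  atom 24: C, bond orders sum to 1 (valence 4) → 3 H
Totals → C:16, H:26, F:3, N:1, O:3, S:1.

C16H26F3NO3S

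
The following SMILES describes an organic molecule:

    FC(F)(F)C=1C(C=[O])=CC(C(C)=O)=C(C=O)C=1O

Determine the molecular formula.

Walk through each heavy atom and fill implicit hydrogens from standard valence (C 4, N 3, O 2, S 2, halogen 1):
  atom 1: F (halogen, monovalent) → 0 H
  atom 2: C, bond orders sum to 4 (valence 4) → 0 H
  atom 3: F (halogen, monovalent) → 0 H
  atom 4: F (halogen, monovalent) → 0 H
  atom 5: C, bond orders sum to 4 (valence 4) → 0 H
  atom 6: C, bond orders sum to 4 (valence 4) → 0 H
  atom 7: C, bond orders sum to 3 (valence 4) → 1 H
  atom 8: O with explicit H count 0
  atom 9: C, bond orders sum to 3 (valence 4) → 1 H
  atom 10: C, bond orders sum to 4 (valence 4) → 0 H
  atom 11: C, bond orders sum to 4 (valence 4) → 0 H
  atom 12: C, bond orders sum to 1 (valence 4) → 3 H
  atom 13: O, bond orders sum to 2 (valence 2) → 0 H
  atom 14: C, bond orders sum to 4 (valence 4) → 0 H
  atom 15: C, bond orders sum to 3 (valence 4) → 1 H
  atom 16: O, bond orders sum to 2 (valence 2) → 0 H
  atom 17: C, bond orders sum to 4 (valence 4) → 0 H
  atom 18: O, bond orders sum to 1 (valence 2) → 1 H
Totals → C:11, H:7, F:3, O:4.

C11H7F3O4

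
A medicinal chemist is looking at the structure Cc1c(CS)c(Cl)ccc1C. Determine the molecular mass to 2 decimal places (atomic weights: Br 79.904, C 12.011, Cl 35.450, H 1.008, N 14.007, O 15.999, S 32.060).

186.70 g/mol

First, the molecular formula is C9H11ClS (counting implicit H from valence).
  C: 9 × 12.011 = 108.099
  Cl: 1 × 35.450 = 35.450
  H: 11 × 1.008 = 11.088
  S: 1 × 32.060 = 32.060
Sum: 9×12.011 + 1×35.450 + 11×1.008 + 1×32.060 = 186.697 → 186.70 g/mol.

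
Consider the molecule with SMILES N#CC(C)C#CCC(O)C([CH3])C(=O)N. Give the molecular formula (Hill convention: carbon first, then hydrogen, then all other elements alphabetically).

Walk through each heavy atom and fill implicit hydrogens from standard valence (C 4, N 3, O 2, S 2, halogen 1):
  atom 1: N, bond orders sum to 3 (valence 3) → 0 H
  atom 2: C, bond orders sum to 4 (valence 4) → 0 H
  atom 3: C, bond orders sum to 3 (valence 4) → 1 H
  atom 4: C, bond orders sum to 1 (valence 4) → 3 H
  atom 5: C, bond orders sum to 4 (valence 4) → 0 H
  atom 6: C, bond orders sum to 4 (valence 4) → 0 H
  atom 7: C, bond orders sum to 2 (valence 4) → 2 H
  atom 8: C, bond orders sum to 3 (valence 4) → 1 H
  atom 9: O, bond orders sum to 1 (valence 2) → 1 H
  atom 10: C, bond orders sum to 3 (valence 4) → 1 H
  atom 11: C with explicit H count 3
  atom 12: C, bond orders sum to 4 (valence 4) → 0 H
  atom 13: O, bond orders sum to 2 (valence 2) → 0 H
  atom 14: N, bond orders sum to 1 (valence 3) → 2 H
Totals → C:10, H:14, N:2, O:2.
In Hill order: C10H14N2O2.

C10H14N2O2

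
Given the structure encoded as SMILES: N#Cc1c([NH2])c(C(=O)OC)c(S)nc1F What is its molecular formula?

C8H6FN3O2S

Walk through each heavy atom and fill implicit hydrogens from standard valence (C 4, N 3, O 2, S 2, halogen 1); for lowercase aromatic atoms, an aromatic c carries 1 H when it has two neighbours and 0 H with three, and aromatic n carries 0 H:
  atom 1: N, bond orders sum to 3 (valence 3) → 0 H
  atom 2: C, bond orders sum to 4 (valence 4) → 0 H
  atom 3: aromatic c, 3 neighbours → 0 H
  atom 4: aromatic c, 3 neighbours → 0 H
  atom 5: N with explicit H count 2
  atom 6: aromatic c, 3 neighbours → 0 H
  atom 7: C, bond orders sum to 4 (valence 4) → 0 H
  atom 8: O, bond orders sum to 2 (valence 2) → 0 H
  atom 9: O, bond orders sum to 2 (valence 2) → 0 H
  atom 10: C, bond orders sum to 1 (valence 4) → 3 H
  atom 11: aromatic c, 3 neighbours → 0 H
  atom 12: S, bond orders sum to 1 (valence 2) → 1 H
  atom 13: aromatic n, 2 neighbours → 0 H
  atom 14: aromatic c, 3 neighbours → 0 H
  atom 15: F (halogen, monovalent) → 0 H
Totals → C:8, H:6, F:1, N:3, O:2, S:1.
In Hill order: C8H6FN3O2S.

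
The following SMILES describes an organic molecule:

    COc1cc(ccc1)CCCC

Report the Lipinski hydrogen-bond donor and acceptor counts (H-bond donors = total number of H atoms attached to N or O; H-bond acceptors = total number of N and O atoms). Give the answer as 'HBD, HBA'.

Donors: find every N or O and count the H atoms it carries.
  atom 2 (O): bond orders sum to 2 → 0 H
Lipinski HBD = 0.
Acceptors: N atoms = 0, O atoms = 1 → HBA = 1.

0, 1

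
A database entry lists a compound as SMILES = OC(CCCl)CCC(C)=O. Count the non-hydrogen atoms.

Every atom symbol written in the SMILES (organic subset) is one heavy atom; implicit H are not written.
Heavy atoms by element → C:7, Cl:1, O:2.
Total: 10.

10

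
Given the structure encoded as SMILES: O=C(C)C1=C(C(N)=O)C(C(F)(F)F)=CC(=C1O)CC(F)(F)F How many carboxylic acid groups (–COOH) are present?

Scan the SMILES for the carboxylic acid motif — none present.
Groups that are present: 1 amide, 1 hydroxyl, 1 ketone.

0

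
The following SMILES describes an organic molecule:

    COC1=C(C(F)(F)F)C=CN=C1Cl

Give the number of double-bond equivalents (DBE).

Degree of unsaturation = (number of rings) + (number of π bonds).
Ring closures in the SMILES: 1.
π bonds: 3 double bonds (each 1 DoU) → 3 DoU from unsaturation.
Total DoU = 1 + 3 = 4.

4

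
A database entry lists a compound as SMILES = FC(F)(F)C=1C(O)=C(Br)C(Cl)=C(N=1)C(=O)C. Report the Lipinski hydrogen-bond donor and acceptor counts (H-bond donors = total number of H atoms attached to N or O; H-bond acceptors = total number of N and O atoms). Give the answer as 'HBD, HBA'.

Donors: find every N or O and count the H atoms it carries.
  atom 7 (O): bond orders sum to 1 → 1 H
  atom 13 (N): bond orders sum to 3 → 0 H
  atom 15 (O): bond orders sum to 2 → 0 H
Lipinski HBD = 1.
Acceptors: N atoms = 1, O atoms = 2 → HBA = 3.

1, 3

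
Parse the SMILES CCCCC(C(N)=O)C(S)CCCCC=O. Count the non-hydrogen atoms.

16

Every atom symbol written in the SMILES (organic subset) is one heavy atom; implicit H are not written.
Heavy atoms by element → C:12, N:1, O:2, S:1.
Total: 16.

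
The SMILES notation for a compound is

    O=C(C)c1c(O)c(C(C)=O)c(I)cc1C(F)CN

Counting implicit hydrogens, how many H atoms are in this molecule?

Walk through each heavy atom and fill implicit hydrogens from standard valence (C 4, N 3, O 2, S 2, halogen 1); for lowercase aromatic atoms, an aromatic c carries 1 H when it has two neighbours and 0 H with three, and aromatic n carries 0 H:
  atom 1: O, bond orders sum to 2 (valence 2) → 0 H
  atom 2: C, bond orders sum to 4 (valence 4) → 0 H
  atom 3: C, bond orders sum to 1 (valence 4) → 3 H
  atom 4: aromatic c, 3 neighbours → 0 H
  atom 5: aromatic c, 3 neighbours → 0 H
  atom 6: O, bond orders sum to 1 (valence 2) → 1 H
  atom 7: aromatic c, 3 neighbours → 0 H
  atom 8: C, bond orders sum to 4 (valence 4) → 0 H
  atom 9: C, bond orders sum to 1 (valence 4) → 3 H
  atom 10: O, bond orders sum to 2 (valence 2) → 0 H
  atom 11: aromatic c, 3 neighbours → 0 H
  atom 12: I (halogen, monovalent) → 0 H
  atom 13: aromatic c, 2 neighbours → 1 H
  atom 14: aromatic c, 3 neighbours → 0 H
  atom 15: C, bond orders sum to 3 (valence 4) → 1 H
  atom 16: F (halogen, monovalent) → 0 H
  atom 17: C, bond orders sum to 2 (valence 4) → 2 H
  atom 18: N, bond orders sum to 1 (valence 3) → 2 H
Total hydrogens: 13.

13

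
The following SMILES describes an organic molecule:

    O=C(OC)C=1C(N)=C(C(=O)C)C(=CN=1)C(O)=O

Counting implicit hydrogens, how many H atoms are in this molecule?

Walk through each heavy atom and fill implicit hydrogens from standard valence (C 4, N 3, O 2, S 2, halogen 1):
  atom 1: O, bond orders sum to 2 (valence 2) → 0 H
  atom 2: C, bond orders sum to 4 (valence 4) → 0 H
  atom 3: O, bond orders sum to 2 (valence 2) → 0 H
  atom 4: C, bond orders sum to 1 (valence 4) → 3 H
  atom 5: C, bond orders sum to 4 (valence 4) → 0 H
  atom 6: C, bond orders sum to 4 (valence 4) → 0 H
  atom 7: N, bond orders sum to 1 (valence 3) → 2 H
  atom 8: C, bond orders sum to 4 (valence 4) → 0 H
  atom 9: C, bond orders sum to 4 (valence 4) → 0 H
  atom 10: O, bond orders sum to 2 (valence 2) → 0 H
  atom 11: C, bond orders sum to 1 (valence 4) → 3 H
  atom 12: C, bond orders sum to 4 (valence 4) → 0 H
  atom 13: C, bond orders sum to 3 (valence 4) → 1 H
  atom 14: N, bond orders sum to 3 (valence 3) → 0 H
  atom 15: C, bond orders sum to 4 (valence 4) → 0 H
  atom 16: O, bond orders sum to 1 (valence 2) → 1 H
  atom 17: O, bond orders sum to 2 (valence 2) → 0 H
Total hydrogens: 10.

10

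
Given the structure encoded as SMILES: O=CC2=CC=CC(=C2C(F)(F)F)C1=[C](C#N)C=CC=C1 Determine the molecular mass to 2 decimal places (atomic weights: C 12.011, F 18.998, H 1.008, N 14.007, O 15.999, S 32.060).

First, the molecular formula is C15H8F3NO (counting implicit H from valence).
  C: 15 × 12.011 = 180.165
  F: 3 × 18.998 = 56.994
  H: 8 × 1.008 = 8.064
  N: 1 × 14.007 = 14.007
  O: 1 × 15.999 = 15.999
Sum: 15×12.011 + 3×18.998 + 8×1.008 + 1×14.007 + 1×15.999 = 275.229 → 275.23 g/mol.

275.23 g/mol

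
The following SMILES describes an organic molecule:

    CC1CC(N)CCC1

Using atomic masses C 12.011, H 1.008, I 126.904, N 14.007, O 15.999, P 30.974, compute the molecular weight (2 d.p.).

113.20 g/mol

First, the molecular formula is C7H15N (counting implicit H from valence).
  C: 7 × 12.011 = 84.077
  H: 15 × 1.008 = 15.120
  N: 1 × 14.007 = 14.007
Sum: 7×12.011 + 15×1.008 + 1×14.007 = 113.204 → 113.20 g/mol.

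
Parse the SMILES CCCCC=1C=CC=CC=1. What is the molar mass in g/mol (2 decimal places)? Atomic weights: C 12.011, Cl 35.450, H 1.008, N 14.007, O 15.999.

134.22 g/mol

First, the molecular formula is C10H14 (counting implicit H from valence).
  C: 10 × 12.011 = 120.110
  H: 14 × 1.008 = 14.112
Sum: 10×12.011 + 14×1.008 = 134.222 → 134.22 g/mol.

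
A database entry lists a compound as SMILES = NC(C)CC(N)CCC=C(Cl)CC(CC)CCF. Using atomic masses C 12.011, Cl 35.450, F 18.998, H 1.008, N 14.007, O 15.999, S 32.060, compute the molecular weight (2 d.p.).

First, the molecular formula is C14H28ClFN2 (counting implicit H from valence).
  C: 14 × 12.011 = 168.154
  Cl: 1 × 35.450 = 35.450
  F: 1 × 18.998 = 18.998
  H: 28 × 1.008 = 28.224
  N: 2 × 14.007 = 28.014
Sum: 14×12.011 + 1×35.450 + 1×18.998 + 28×1.008 + 2×14.007 = 278.840 → 278.84 g/mol.

278.84 g/mol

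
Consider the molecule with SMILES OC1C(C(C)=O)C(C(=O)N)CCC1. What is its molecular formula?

C9H15NO3

Walk through each heavy atom and fill implicit hydrogens from standard valence (C 4, N 3, O 2, S 2, halogen 1):
  atom 1: O, bond orders sum to 1 (valence 2) → 1 H
  atom 2: C, bond orders sum to 3 (valence 4) → 1 H
  atom 3: C, bond orders sum to 3 (valence 4) → 1 H
  atom 4: C, bond orders sum to 4 (valence 4) → 0 H
  atom 5: C, bond orders sum to 1 (valence 4) → 3 H
  atom 6: O, bond orders sum to 2 (valence 2) → 0 H
  atom 7: C, bond orders sum to 3 (valence 4) → 1 H
  atom 8: C, bond orders sum to 4 (valence 4) → 0 H
  atom 9: O, bond orders sum to 2 (valence 2) → 0 H
  atom 10: N, bond orders sum to 1 (valence 3) → 2 H
  atom 11: C, bond orders sum to 2 (valence 4) → 2 H
  atom 12: C, bond orders sum to 2 (valence 4) → 2 H
  atom 13: C, bond orders sum to 2 (valence 4) → 2 H
Totals → C:9, H:15, N:1, O:3.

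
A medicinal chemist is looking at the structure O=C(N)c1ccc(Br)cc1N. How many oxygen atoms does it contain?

Scan the SMILES for O atoms (remember two-letter symbols like Cl and Br are single atoms).
Oxygen count: 1.

1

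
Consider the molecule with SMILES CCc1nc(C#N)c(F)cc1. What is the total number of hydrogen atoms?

7

Walk through each heavy atom and fill implicit hydrogens from standard valence (C 4, N 3, O 2, S 2, halogen 1); for lowercase aromatic atoms, an aromatic c carries 1 H when it has two neighbours and 0 H with three, and aromatic n carries 0 H:
  atom 1: C, bond orders sum to 1 (valence 4) → 3 H
  atom 2: C, bond orders sum to 2 (valence 4) → 2 H
  atom 3: aromatic c, 3 neighbours → 0 H
  atom 4: aromatic n, 2 neighbours → 0 H
  atom 5: aromatic c, 3 neighbours → 0 H
  atom 6: C, bond orders sum to 4 (valence 4) → 0 H
  atom 7: N, bond orders sum to 3 (valence 3) → 0 H
  atom 8: aromatic c, 3 neighbours → 0 H
  atom 9: F (halogen, monovalent) → 0 H
  atom 10: aromatic c, 2 neighbours → 1 H
  atom 11: aromatic c, 2 neighbours → 1 H
Total hydrogens: 7.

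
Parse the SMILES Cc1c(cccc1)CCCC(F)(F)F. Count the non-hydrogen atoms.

Every atom symbol written in the SMILES (organic subset) is one heavy atom; implicit H are not written.
Heavy atoms by element → C:11, F:3.
Total: 14.

14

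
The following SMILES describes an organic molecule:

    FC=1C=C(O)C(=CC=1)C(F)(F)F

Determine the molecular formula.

Walk through each heavy atom and fill implicit hydrogens from standard valence (C 4, N 3, O 2, S 2, halogen 1):
  atom 1: F (halogen, monovalent) → 0 H
  atom 2: C, bond orders sum to 4 (valence 4) → 0 H
  atom 3: C, bond orders sum to 3 (valence 4) → 1 H
  atom 4: C, bond orders sum to 4 (valence 4) → 0 H
  atom 5: O, bond orders sum to 1 (valence 2) → 1 H
  atom 6: C, bond orders sum to 4 (valence 4) → 0 H
  atom 7: C, bond orders sum to 3 (valence 4) → 1 H
  atom 8: C, bond orders sum to 3 (valence 4) → 1 H
  atom 9: C, bond orders sum to 4 (valence 4) → 0 H
  atom 10: F (halogen, monovalent) → 0 H
  atom 11: F (halogen, monovalent) → 0 H
  atom 12: F (halogen, monovalent) → 0 H
Totals → C:7, H:4, F:4, O:1.

C7H4F4O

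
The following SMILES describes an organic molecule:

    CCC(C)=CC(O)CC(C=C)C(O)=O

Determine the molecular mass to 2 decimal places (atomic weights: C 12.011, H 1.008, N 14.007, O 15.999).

198.26 g/mol

First, the molecular formula is C11H18O3 (counting implicit H from valence).
  C: 11 × 12.011 = 132.121
  H: 18 × 1.008 = 18.144
  O: 3 × 15.999 = 47.997
Sum: 11×12.011 + 18×1.008 + 3×15.999 = 198.262 → 198.26 g/mol.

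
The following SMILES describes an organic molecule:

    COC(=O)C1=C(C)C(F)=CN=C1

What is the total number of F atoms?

1

Scan the SMILES for F atoms (remember two-letter symbols like Cl and Br are single atoms).
Fluorine count: 1.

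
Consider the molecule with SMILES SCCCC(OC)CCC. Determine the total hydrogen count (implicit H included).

Walk through each heavy atom and fill implicit hydrogens from standard valence (C 4, N 3, O 2, S 2, halogen 1):
  atom 1: S, bond orders sum to 1 (valence 2) → 1 H
  atom 2: C, bond orders sum to 2 (valence 4) → 2 H
  atom 3: C, bond orders sum to 2 (valence 4) → 2 H
  atom 4: C, bond orders sum to 2 (valence 4) → 2 H
  atom 5: C, bond orders sum to 3 (valence 4) → 1 H
  atom 6: O, bond orders sum to 2 (valence 2) → 0 H
  atom 7: C, bond orders sum to 1 (valence 4) → 3 H
  atom 8: C, bond orders sum to 2 (valence 4) → 2 H
  atom 9: C, bond orders sum to 2 (valence 4) → 2 H
  atom 10: C, bond orders sum to 1 (valence 4) → 3 H
Total hydrogens: 18.

18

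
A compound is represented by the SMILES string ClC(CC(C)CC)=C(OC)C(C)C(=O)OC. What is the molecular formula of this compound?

C12H21ClO3

Walk through each heavy atom and fill implicit hydrogens from standard valence (C 4, N 3, O 2, S 2, halogen 1):
  atom 1: Cl (halogen, monovalent) → 0 H
  atom 2: C, bond orders sum to 4 (valence 4) → 0 H
  atom 3: C, bond orders sum to 2 (valence 4) → 2 H
  atom 4: C, bond orders sum to 3 (valence 4) → 1 H
  atom 5: C, bond orders sum to 1 (valence 4) → 3 H
  atom 6: C, bond orders sum to 2 (valence 4) → 2 H
  atom 7: C, bond orders sum to 1 (valence 4) → 3 H
  atom 8: C, bond orders sum to 4 (valence 4) → 0 H
  atom 9: O, bond orders sum to 2 (valence 2) → 0 H
  atom 10: C, bond orders sum to 1 (valence 4) → 3 H
  atom 11: C, bond orders sum to 3 (valence 4) → 1 H
  atom 12: C, bond orders sum to 1 (valence 4) → 3 H
  atom 13: C, bond orders sum to 4 (valence 4) → 0 H
  atom 14: O, bond orders sum to 2 (valence 2) → 0 H
  atom 15: O, bond orders sum to 2 (valence 2) → 0 H
  atom 16: C, bond orders sum to 1 (valence 4) → 3 H
Totals → C:12, H:21, Cl:1, O:3.
In Hill order: C12H21ClO3.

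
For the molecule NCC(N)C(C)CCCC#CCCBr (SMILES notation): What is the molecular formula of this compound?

C11H21BrN2

Walk through each heavy atom and fill implicit hydrogens from standard valence (C 4, N 3, O 2, S 2, halogen 1):
  atom 1: N, bond orders sum to 1 (valence 3) → 2 H
  atom 2: C, bond orders sum to 2 (valence 4) → 2 H
  atom 3: C, bond orders sum to 3 (valence 4) → 1 H
  atom 4: N, bond orders sum to 1 (valence 3) → 2 H
  atom 5: C, bond orders sum to 3 (valence 4) → 1 H
  atom 6: C, bond orders sum to 1 (valence 4) → 3 H
  atom 7: C, bond orders sum to 2 (valence 4) → 2 H
  atom 8: C, bond orders sum to 2 (valence 4) → 2 H
  atom 9: C, bond orders sum to 2 (valence 4) → 2 H
  atom 10: C, bond orders sum to 4 (valence 4) → 0 H
  atom 11: C, bond orders sum to 4 (valence 4) → 0 H
  atom 12: C, bond orders sum to 2 (valence 4) → 2 H
  atom 13: C, bond orders sum to 2 (valence 4) → 2 H
  atom 14: Br (halogen, monovalent) → 0 H
Totals → C:11, H:21, Br:1, N:2.
In Hill order: C11H21BrN2.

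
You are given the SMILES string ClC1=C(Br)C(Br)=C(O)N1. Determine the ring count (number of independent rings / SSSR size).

In SMILES, each pair of matching ring-closure digits denotes one ring-closing bond; the number of such bonds equals the number of independent rings.
Ring-closure bonds here: 1.

1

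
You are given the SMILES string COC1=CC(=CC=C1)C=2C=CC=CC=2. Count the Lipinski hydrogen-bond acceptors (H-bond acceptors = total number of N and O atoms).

N atoms: 0; O atoms: 1.
Lipinski HBA = 0 + 1 = 1.

1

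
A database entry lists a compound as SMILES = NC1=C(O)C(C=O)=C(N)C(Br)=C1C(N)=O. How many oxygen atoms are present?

Scan the SMILES for O atoms (remember two-letter symbols like Cl and Br are single atoms).
Oxygen count: 3.

3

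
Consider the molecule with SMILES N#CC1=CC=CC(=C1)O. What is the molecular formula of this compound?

Walk through each heavy atom and fill implicit hydrogens from standard valence (C 4, N 3, O 2, S 2, halogen 1):
  atom 1: N, bond orders sum to 3 (valence 3) → 0 H
  atom 2: C, bond orders sum to 4 (valence 4) → 0 H
  atom 3: C, bond orders sum to 4 (valence 4) → 0 H
  atom 4: C, bond orders sum to 3 (valence 4) → 1 H
  atom 5: C, bond orders sum to 3 (valence 4) → 1 H
  atom 6: C, bond orders sum to 3 (valence 4) → 1 H
  atom 7: C, bond orders sum to 4 (valence 4) → 0 H
  atom 8: C, bond orders sum to 3 (valence 4) → 1 H
  atom 9: O, bond orders sum to 1 (valence 2) → 1 H
Totals → C:7, H:5, N:1, O:1.
In Hill order: C7H5NO.

C7H5NO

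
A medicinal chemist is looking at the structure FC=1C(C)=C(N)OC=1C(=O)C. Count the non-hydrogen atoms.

Every atom symbol written in the SMILES (organic subset) is one heavy atom; implicit H are not written.
Heavy atoms by element → C:7, F:1, N:1, O:2.
Total: 11.

11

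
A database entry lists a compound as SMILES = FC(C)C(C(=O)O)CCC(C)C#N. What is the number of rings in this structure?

In SMILES, each pair of matching ring-closure digits denotes one ring-closing bond; the number of such bonds equals the number of independent rings.
Ring-closure bonds here: 0.

0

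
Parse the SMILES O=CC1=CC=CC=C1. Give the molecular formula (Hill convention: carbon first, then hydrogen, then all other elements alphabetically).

Walk through each heavy atom and fill implicit hydrogens from standard valence (C 4, N 3, O 2, S 2, halogen 1):
  atom 1: O, bond orders sum to 2 (valence 2) → 0 H
  atom 2: C, bond orders sum to 3 (valence 4) → 1 H
  atom 3: C, bond orders sum to 4 (valence 4) → 0 H
  atom 4: C, bond orders sum to 3 (valence 4) → 1 H
  atom 5: C, bond orders sum to 3 (valence 4) → 1 H
  atom 6: C, bond orders sum to 3 (valence 4) → 1 H
  atom 7: C, bond orders sum to 3 (valence 4) → 1 H
  atom 8: C, bond orders sum to 3 (valence 4) → 1 H
Totals → C:7, H:6, O:1.
In Hill order: C7H6O.

C7H6O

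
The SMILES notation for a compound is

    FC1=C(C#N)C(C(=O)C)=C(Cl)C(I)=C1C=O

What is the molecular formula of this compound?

Walk through each heavy atom and fill implicit hydrogens from standard valence (C 4, N 3, O 2, S 2, halogen 1):
  atom 1: F (halogen, monovalent) → 0 H
  atom 2: C, bond orders sum to 4 (valence 4) → 0 H
  atom 3: C, bond orders sum to 4 (valence 4) → 0 H
  atom 4: C, bond orders sum to 4 (valence 4) → 0 H
  atom 5: N, bond orders sum to 3 (valence 3) → 0 H
  atom 6: C, bond orders sum to 4 (valence 4) → 0 H
  atom 7: C, bond orders sum to 4 (valence 4) → 0 H
  atom 8: O, bond orders sum to 2 (valence 2) → 0 H
  atom 9: C, bond orders sum to 1 (valence 4) → 3 H
  atom 10: C, bond orders sum to 4 (valence 4) → 0 H
  atom 11: Cl (halogen, monovalent) → 0 H
  atom 12: C, bond orders sum to 4 (valence 4) → 0 H
  atom 13: I (halogen, monovalent) → 0 H
  atom 14: C, bond orders sum to 4 (valence 4) → 0 H
  atom 15: C, bond orders sum to 3 (valence 4) → 1 H
  atom 16: O, bond orders sum to 2 (valence 2) → 0 H
Totals → C:10, H:4, Cl:1, F:1, I:1, N:1, O:2.

C10H4ClFINO2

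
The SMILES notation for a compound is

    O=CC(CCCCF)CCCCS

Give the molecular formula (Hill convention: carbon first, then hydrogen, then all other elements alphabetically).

Walk through each heavy atom and fill implicit hydrogens from standard valence (C 4, N 3, O 2, S 2, halogen 1):
  atom 1: O, bond orders sum to 2 (valence 2) → 0 H
  atom 2: C, bond orders sum to 3 (valence 4) → 1 H
  atom 3: C, bond orders sum to 3 (valence 4) → 1 H
  atom 4: C, bond orders sum to 2 (valence 4) → 2 H
  atom 5: C, bond orders sum to 2 (valence 4) → 2 H
  atom 6: C, bond orders sum to 2 (valence 4) → 2 H
  atom 7: C, bond orders sum to 2 (valence 4) → 2 H
  atom 8: F (halogen, monovalent) → 0 H
  atom 9: C, bond orders sum to 2 (valence 4) → 2 H
  atom 10: C, bond orders sum to 2 (valence 4) → 2 H
  atom 11: C, bond orders sum to 2 (valence 4) → 2 H
  atom 12: C, bond orders sum to 2 (valence 4) → 2 H
  atom 13: S, bond orders sum to 1 (valence 2) → 1 H
Totals → C:10, H:19, F:1, O:1, S:1.
In Hill order: C10H19FOS.

C10H19FOS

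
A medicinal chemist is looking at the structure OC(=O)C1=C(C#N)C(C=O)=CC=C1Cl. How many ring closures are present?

In SMILES, each pair of matching ring-closure digits denotes one ring-closing bond; the number of such bonds equals the number of independent rings.
Ring-closure bonds here: 1.

1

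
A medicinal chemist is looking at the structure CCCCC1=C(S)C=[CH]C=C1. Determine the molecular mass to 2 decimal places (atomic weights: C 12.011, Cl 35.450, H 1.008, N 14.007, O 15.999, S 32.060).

First, the molecular formula is C10H14S (counting implicit H from valence).
  C: 10 × 12.011 = 120.110
  H: 14 × 1.008 = 14.112
  S: 1 × 32.060 = 32.060
Sum: 10×12.011 + 14×1.008 + 1×32.060 = 166.282 → 166.28 g/mol.

166.28 g/mol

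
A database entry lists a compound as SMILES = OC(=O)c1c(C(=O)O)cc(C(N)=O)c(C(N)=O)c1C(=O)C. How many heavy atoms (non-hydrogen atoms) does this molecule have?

Every atom symbol written in the SMILES (organic subset) is one heavy atom; implicit H are not written.
Heavy atoms by element → C:12, N:2, O:7.
Total: 21.

21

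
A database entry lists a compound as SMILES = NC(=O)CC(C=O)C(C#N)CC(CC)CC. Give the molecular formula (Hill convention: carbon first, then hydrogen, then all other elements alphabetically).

Walk through each heavy atom and fill implicit hydrogens from standard valence (C 4, N 3, O 2, S 2, halogen 1):
  atom 1: N, bond orders sum to 1 (valence 3) → 2 H
  atom 2: C, bond orders sum to 4 (valence 4) → 0 H
  atom 3: O, bond orders sum to 2 (valence 2) → 0 H
  atom 4: C, bond orders sum to 2 (valence 4) → 2 H
  atom 5: C, bond orders sum to 3 (valence 4) → 1 H
  atom 6: C, bond orders sum to 3 (valence 4) → 1 H
  atom 7: O, bond orders sum to 2 (valence 2) → 0 H
  atom 8: C, bond orders sum to 3 (valence 4) → 1 H
  atom 9: C, bond orders sum to 4 (valence 4) → 0 H
  atom 10: N, bond orders sum to 3 (valence 3) → 0 H
  atom 11: C, bond orders sum to 2 (valence 4) → 2 H
  atom 12: C, bond orders sum to 3 (valence 4) → 1 H
  atom 13: C, bond orders sum to 2 (valence 4) → 2 H
  atom 14: C, bond orders sum to 1 (valence 4) → 3 H
  atom 15: C, bond orders sum to 2 (valence 4) → 2 H
  atom 16: C, bond orders sum to 1 (valence 4) → 3 H
Totals → C:12, H:20, N:2, O:2.
In Hill order: C12H20N2O2.

C12H20N2O2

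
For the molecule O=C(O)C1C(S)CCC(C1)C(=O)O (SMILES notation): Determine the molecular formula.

Walk through each heavy atom and fill implicit hydrogens from standard valence (C 4, N 3, O 2, S 2, halogen 1):
  atom 1: O, bond orders sum to 2 (valence 2) → 0 H
  atom 2: C, bond orders sum to 4 (valence 4) → 0 H
  atom 3: O, bond orders sum to 1 (valence 2) → 1 H
  atom 4: C, bond orders sum to 3 (valence 4) → 1 H
  atom 5: C, bond orders sum to 3 (valence 4) → 1 H
  atom 6: S, bond orders sum to 1 (valence 2) → 1 H
  atom 7: C, bond orders sum to 2 (valence 4) → 2 H
  atom 8: C, bond orders sum to 2 (valence 4) → 2 H
  atom 9: C, bond orders sum to 3 (valence 4) → 1 H
  atom 10: C, bond orders sum to 2 (valence 4) → 2 H
  atom 11: C, bond orders sum to 4 (valence 4) → 0 H
  atom 12: O, bond orders sum to 2 (valence 2) → 0 H
  atom 13: O, bond orders sum to 1 (valence 2) → 1 H
Totals → C:8, H:12, O:4, S:1.
In Hill order: C8H12O4S.

C8H12O4S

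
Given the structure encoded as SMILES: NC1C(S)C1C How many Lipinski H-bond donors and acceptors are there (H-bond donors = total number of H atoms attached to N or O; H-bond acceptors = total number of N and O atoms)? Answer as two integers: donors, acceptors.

2, 1

Donors: find every N or O and count the H atoms it carries.
  atom 1 (N): bond orders sum to 1 → 2 H
Lipinski HBD = 2.
Acceptors: N atoms = 1, O atoms = 0 → HBA = 1.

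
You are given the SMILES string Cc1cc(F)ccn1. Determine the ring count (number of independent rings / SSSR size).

In SMILES, each pair of matching ring-closure digits denotes one ring-closing bond; the number of such bonds equals the number of independent rings.
Ring-closure bonds here: 1.

1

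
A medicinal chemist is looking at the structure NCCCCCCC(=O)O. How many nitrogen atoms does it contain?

Scan the SMILES for N atoms (remember two-letter symbols like Cl and Br are single atoms).
Nitrogen count: 1.

1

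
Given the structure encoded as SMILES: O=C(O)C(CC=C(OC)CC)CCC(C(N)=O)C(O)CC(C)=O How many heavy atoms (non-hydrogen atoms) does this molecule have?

23

Every atom symbol written in the SMILES (organic subset) is one heavy atom; implicit H are not written.
Heavy atoms by element → C:16, N:1, O:6.
Total: 23.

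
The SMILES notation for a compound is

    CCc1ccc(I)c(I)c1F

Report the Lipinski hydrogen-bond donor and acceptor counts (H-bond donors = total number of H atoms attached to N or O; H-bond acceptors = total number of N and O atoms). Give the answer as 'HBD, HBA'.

Donors: find every N or O and count the H atoms it carries.
  (no N or O atoms present)
Lipinski HBD = 0.
Acceptors: N atoms = 0, O atoms = 0 → HBA = 0.

0, 0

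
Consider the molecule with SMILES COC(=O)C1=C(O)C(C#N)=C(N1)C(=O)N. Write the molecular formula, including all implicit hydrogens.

C8H7N3O4

Walk through each heavy atom and fill implicit hydrogens from standard valence (C 4, N 3, O 2, S 2, halogen 1):
  atom 1: C, bond orders sum to 1 (valence 4) → 3 H
  atom 2: O, bond orders sum to 2 (valence 2) → 0 H
  atom 3: C, bond orders sum to 4 (valence 4) → 0 H
  atom 4: O, bond orders sum to 2 (valence 2) → 0 H
  atom 5: C, bond orders sum to 4 (valence 4) → 0 H
  atom 6: C, bond orders sum to 4 (valence 4) → 0 H
  atom 7: O, bond orders sum to 1 (valence 2) → 1 H
  atom 8: C, bond orders sum to 4 (valence 4) → 0 H
  atom 9: C, bond orders sum to 4 (valence 4) → 0 H
  atom 10: N, bond orders sum to 3 (valence 3) → 0 H
  atom 11: C, bond orders sum to 4 (valence 4) → 0 H
  atom 12: N, bond orders sum to 2 (valence 3) → 1 H
  atom 13: C, bond orders sum to 4 (valence 4) → 0 H
  atom 14: O, bond orders sum to 2 (valence 2) → 0 H
  atom 15: N, bond orders sum to 1 (valence 3) → 2 H
Totals → C:8, H:7, N:3, O:4.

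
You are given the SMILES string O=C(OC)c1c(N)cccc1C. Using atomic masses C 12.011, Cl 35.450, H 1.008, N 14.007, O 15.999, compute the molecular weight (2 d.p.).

165.19 g/mol

First, the molecular formula is C9H11NO2 (counting implicit H from valence).
  C: 9 × 12.011 = 108.099
  H: 11 × 1.008 = 11.088
  N: 1 × 14.007 = 14.007
  O: 2 × 15.999 = 31.998
Sum: 9×12.011 + 11×1.008 + 1×14.007 + 2×15.999 = 165.192 → 165.19 g/mol.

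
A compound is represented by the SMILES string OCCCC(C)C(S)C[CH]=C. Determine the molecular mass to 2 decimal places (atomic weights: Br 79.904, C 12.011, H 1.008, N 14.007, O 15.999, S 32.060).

First, the molecular formula is C9H18OS (counting implicit H from valence).
  C: 9 × 12.011 = 108.099
  H: 18 × 1.008 = 18.144
  O: 1 × 15.999 = 15.999
  S: 1 × 32.060 = 32.060
Sum: 9×12.011 + 18×1.008 + 1×15.999 + 1×32.060 = 174.302 → 174.30 g/mol.

174.30 g/mol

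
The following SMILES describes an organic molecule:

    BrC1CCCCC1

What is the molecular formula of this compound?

Walk through each heavy atom and fill implicit hydrogens from standard valence (C 4, N 3, O 2, S 2, halogen 1):
  atom 1: Br (halogen, monovalent) → 0 H
  atom 2: C, bond orders sum to 3 (valence 4) → 1 H
  atom 3: C, bond orders sum to 2 (valence 4) → 2 H
  atom 4: C, bond orders sum to 2 (valence 4) → 2 H
  atom 5: C, bond orders sum to 2 (valence 4) → 2 H
  atom 6: C, bond orders sum to 2 (valence 4) → 2 H
  atom 7: C, bond orders sum to 2 (valence 4) → 2 H
Totals → C:6, H:11, Br:1.
In Hill order: C6H11Br.

C6H11Br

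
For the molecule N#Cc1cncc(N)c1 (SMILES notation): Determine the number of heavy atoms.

9

Every atom symbol written in the SMILES (organic subset) is one heavy atom; implicit H are not written.
Heavy atoms by element → C:6, N:3.
Total: 9.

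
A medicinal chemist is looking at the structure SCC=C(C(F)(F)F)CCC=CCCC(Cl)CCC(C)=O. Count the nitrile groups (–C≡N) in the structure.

Scan the SMILES for the nitrile motif — none present.
Groups that are present: 2 alkene, 1 ketone, 1 thiol.

0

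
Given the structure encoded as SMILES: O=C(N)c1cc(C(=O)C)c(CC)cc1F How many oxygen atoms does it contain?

2

Scan the SMILES for O atoms (remember two-letter symbols like Cl and Br are single atoms).
Oxygen count: 2.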